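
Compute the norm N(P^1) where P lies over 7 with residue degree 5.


N(P^a) = p^(a*f)
= 7^(1*5)
= 7^5
= 16807

16807


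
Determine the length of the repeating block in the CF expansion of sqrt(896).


Run the CF algorithm for sqrt(896).
a_0 = floor(sqrt(896)) = 29; set m_0=0, q_0=1.
Recurrence: m' = q*a - m,  q' = (d - m'^2)/q,  a' = floor((a_0 + m')/q').
  step 1: m=29, q=55, a=1
  step 2: m=26, q=4, a=13
  step 3: m=26, q=55, a=1
  step 4: m=29, q=1, a=58
a_4 = 2*a_0 = 58, so the period closes here.
sqrt(896) = [29; 1, 13, 1, 58]
Period length = 4

4


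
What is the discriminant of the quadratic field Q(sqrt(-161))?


For K = Q(sqrt(d)) with d squarefree: disc(K) = d if d = 1 mod 4, and disc(K) = 4d if d = 2 or 3 mod 4.
Here d = -161, and d mod 4 = 3.
d = 3 mod 4, not 1 (O_K = Z[sqrt(d)]), so disc(K) = 4d = 4 * (-161) = -644

-644


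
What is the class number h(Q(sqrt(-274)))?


K = Q(sqrt(-274)). d mod 4 = 2, so D = disc(K) = 4d = -1096
h(K) equals the number of primitive reduced positive-definite forms (a, b, c) = a*x^2 + b*x*y + c*y^2 with b^2 - 4ac = D,
where reduced means |b| <= a <= c, with b >= 0 whenever |b| = a or a = c, and primitive means gcd(a, b, c) = 1.
Reduced forces 3a^2 <= |D| = 1096, so 1 <= a <= 19; b must have the parity of D, and c = (b^2 - D)/(4a) must be an integer >= a.
Enumerate a = 1..19, b in [-a, a]:
  a=1: (1, 0, 274)  [1]
  a=2: (2, 0, 137)  [1]
  a=3..4: none
  a=5: (5, -2, 55), (5, 2, 55)  [2]
  a=6..9: none
  a=10: (10, -8, 29), (10, 8, 29)  [2]
  a=11: (11, -2, 25), (11, 2, 25)  [2]
  a=12: none
  a=13: (13, -10, 23), (13, 10, 23)  [2]
  a=14..16: none
  a=17: (17, -14, 19), (17, 14, 19)  [2]
  a=18..19: none
Total reduced forms: 1 + 1 + 2 + 2 + 2 + 2 + 2 = 12
h = 12

12


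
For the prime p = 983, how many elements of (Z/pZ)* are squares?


For prime p, the number of non-zero quadratic residues is (p-1)/2.
= (983-1)/2
= 491

491


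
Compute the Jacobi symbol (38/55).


Compute (38/55) via quadratic reciprocity:
  pull out 2: (2/55) = +1  (since 55 mod 8 = 7)
  reciprocity: (19/55) -> -(55/19)
  reduce: (17/19)
  reciprocity: (17/19) -> +(19/17)
  reduce: (2/17)
  pull out 2: (2/17) = +1  (since 17 mod 8 = 1)
  (1/17) = 1
Product of signs = -1

-1


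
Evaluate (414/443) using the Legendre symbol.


p = 443 is prime, so compute (414/443) with the reciprocity algorithm (Jacobi-symbol steps: pull out 2s via (2/n), flip via reciprocity, reduce):
  pull out 2: (2/443) = -1  (since 443 mod 8 = 3)
  reciprocity: (207/443) -> -(443/207)
  reduce: (29/207)
  reciprocity: (29/207) -> +(207/29)
  reduce: (4/29)
  pull out 2: (2/29) = -1  (since 29 mod 8 = 5)
  pull out 2: (2/29) = -1  (since 29 mod 8 = 5)
  (1/29) = 1
Product of signs = 1
(414/443) = 1

1


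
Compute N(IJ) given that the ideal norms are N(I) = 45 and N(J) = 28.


N(IJ) = N(I) * N(J)
= 45 * 28
= 1260

1260


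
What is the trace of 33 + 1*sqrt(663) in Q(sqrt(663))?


Tr(a + b*sqrt(d)) = (a + b*sqrt(d)) + (a - b*sqrt(d)) = 2a
= 2 * (33)
= 66

66


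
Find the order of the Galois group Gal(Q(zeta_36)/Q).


|Gal(Q(zeta_36)/Q)| = phi(36)
= 12

12


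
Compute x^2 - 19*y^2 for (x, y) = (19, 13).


x^2 - d*y^2
= 19^2 - 19*13^2
= 361 - 3211
= -2850

-2850


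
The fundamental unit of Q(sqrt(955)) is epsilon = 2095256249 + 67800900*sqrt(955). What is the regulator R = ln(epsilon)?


epsilon = 2095256249 + 67800900*sqrt(955)
= 4.1905e+09
R = ln(4.1905e+09)
= 22.1561

22.1561


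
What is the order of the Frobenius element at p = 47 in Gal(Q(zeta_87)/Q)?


The Frobenius at p in Gal(Q(zeta_n)/Q) = (Z/nZ)* is the class of p, so its order is ord_87(47), the smallest k >= 1 with 47^k = 1 mod 87.
n = 87 = 3 * 29, phi(87) = 56; the order divides phi(n).
Divisors of 56: 1, 2, 4, 7, 8, 14, 28, 56
Repeated squaring mod 87: 47^1 = 47, 47^2 = 34, 47^4 = 25, 47^8 = 16, 47^16 = 82, 47^32 = 25
Test divisors in increasing order:
  k=1: 47^1 = 47 mod 87
  k=2: 47^2 = 34 mod 87
  k=4: 47^4 = 25 mod 87
  k=7: 47^7 = 25 * 34 * 47 = 17 mod 87
  k=8: 47^8 = 16 mod 87
  k=14: 47^14 = 16 * 25 * 34 = 28 mod 87
  k=28: 47^28 = 82 * 16 * 25 = 1 mod 87  <- first divisor giving 1
Order = 28

28


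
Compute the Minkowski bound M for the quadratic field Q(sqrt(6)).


d = 6, d mod 4 = 2, so disc(K) = 4d = 24; |disc(K)| = 24
Real quadratic field, so n = 2, s = r2 = 0, r1 = 2
M = (n!/n^n) * (4/pi)^s * sqrt(|disc(K)|) = (2!/2^2) * (4/pi)^0 * sqrt(24)
= 0.5 * 1.000000 * 4.898979
= 2.4495

2.4495


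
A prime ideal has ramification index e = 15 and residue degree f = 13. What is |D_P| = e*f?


|D_P| = e * f
= 15 * 13
= 195

195


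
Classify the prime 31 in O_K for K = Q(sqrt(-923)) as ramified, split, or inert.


K = Q(sqrt(-923)). Since d mod 4 = 1, disc(K) = -923.
Check p | disc: -923 mod 31 = 7.
p does not divide disc. Compute Legendre symbol (d/p):
7^((31-1)/2) mod 31 = 1
(d/p) = 1, so p splits: (p) = P*P' with e=1, f=1, g=2.
Therefore p is split.

split


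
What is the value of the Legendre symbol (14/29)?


p = 29 is prime, so compute (14/29) with the reciprocity algorithm (Jacobi-symbol steps: pull out 2s via (2/n), flip via reciprocity, reduce):
  pull out 2: (2/29) = -1  (since 29 mod 8 = 5)
  reciprocity: (7/29) -> +(29/7)
  reduce: (1/7)
  (1/7) = 1
Product of signs = -1
(14/29) = -1

-1


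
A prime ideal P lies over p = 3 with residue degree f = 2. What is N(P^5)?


N(P^a) = p^(a*f)
= 3^(5*2)
= 3^10
= 59049

59049


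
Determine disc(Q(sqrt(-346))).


For K = Q(sqrt(d)) with d squarefree: disc(K) = d if d = 1 mod 4, and disc(K) = 4d if d = 2 or 3 mod 4.
Here d = -346, and d mod 4 = 2.
d = 2 mod 4, not 1 (O_K = Z[sqrt(d)]), so disc(K) = 4d = 4 * (-346) = -1384

-1384


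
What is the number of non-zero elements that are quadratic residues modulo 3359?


For prime p, the number of non-zero quadratic residues is (p-1)/2.
= (3359-1)/2
= 1679

1679


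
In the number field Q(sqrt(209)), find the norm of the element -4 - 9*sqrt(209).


N(a + b*sqrt(d)) = a^2 - d*b^2
= (-4)^2 - (209)*(-9)^2
= 16 - 16929
= -16913

-16913


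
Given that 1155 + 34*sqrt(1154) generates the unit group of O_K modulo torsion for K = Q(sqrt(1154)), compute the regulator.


epsilon = 1155 + 34*sqrt(1154)
= 2309.9996
R = ln(2309.9996)
= 7.7450

7.7450


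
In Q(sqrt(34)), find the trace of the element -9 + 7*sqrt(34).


Tr(a + b*sqrt(d)) = (a + b*sqrt(d)) + (a - b*sqrt(d)) = 2a
= 2 * (-9)
= -18

-18


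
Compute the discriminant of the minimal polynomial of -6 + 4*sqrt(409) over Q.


The element -6 + 4*sqrt(409) has minimal polynomial:
x^2 + 12*x - 6508
Discriminant = (12)^2 - 4*(-6508)
= 144 + 26032
= 26176

26176


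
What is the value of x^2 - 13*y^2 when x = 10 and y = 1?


x^2 - d*y^2
= 10^2 - 13*1^2
= 100 - 13
= 87

87


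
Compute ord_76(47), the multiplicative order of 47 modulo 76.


We want ord_76(47), the smallest k >= 1 with 47^k = 1 mod 76.
n = 76 = 2^2 * 19, phi(76) = 36; the order divides phi(n).
Divisors of 36: 1, 2, 3, 4, 6, 9, 12, 18, 36
Repeated squaring mod 76: 47^1 = 47, 47^2 = 5, 47^4 = 25, 47^8 = 17, 47^16 = 61, 47^32 = 73
Test divisors in increasing order:
  k=1: 47^1 = 47 mod 76
  k=2: 47^2 = 5 mod 76
  k=3: 47^3 = 5 * 47 = 7 mod 76
  k=4: 47^4 = 25 mod 76
  k=6: 47^6 = 25 * 5 = 49 mod 76
  k=9: 47^9 = 17 * 47 = 39 mod 76
  k=12: 47^12 = 17 * 25 = 45 mod 76
  k=18: 47^18 = 61 * 5 = 1 mod 76  <- first divisor giving 1
Order = 18

18


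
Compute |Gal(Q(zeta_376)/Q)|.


|Gal(Q(zeta_376)/Q)| = phi(376)
= 184

184


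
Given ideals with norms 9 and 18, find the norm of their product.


N(IJ) = N(I) * N(J)
= 9 * 18
= 162

162


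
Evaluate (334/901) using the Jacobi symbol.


Compute (334/901) via quadratic reciprocity:
  pull out 2: (2/901) = -1  (since 901 mod 8 = 5)
  reciprocity: (167/901) -> +(901/167)
  reduce: (66/167)
  pull out 2: (2/167) = +1  (since 167 mod 8 = 7)
  reciprocity: (33/167) -> +(167/33)
  reduce: (2/33)
  pull out 2: (2/33) = +1  (since 33 mod 8 = 1)
  (1/33) = 1
Product of signs = -1

-1


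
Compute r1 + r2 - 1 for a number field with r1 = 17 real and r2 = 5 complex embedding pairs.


By Dirichlet's unit theorem:
rank = r1 + r2 - 1
= 17 + 5 - 1
= 21

21


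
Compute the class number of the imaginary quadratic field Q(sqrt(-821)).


K = Q(sqrt(-821)). d mod 4 = 3, so D = disc(K) = 4d = -3284
h(K) equals the number of primitive reduced positive-definite forms (a, b, c) = a*x^2 + b*x*y + c*y^2 with b^2 - 4ac = D,
where reduced means |b| <= a <= c, with b >= 0 whenever |b| = a or a = c, and primitive means gcd(a, b, c) = 1.
Reduced forces 3a^2 <= |D| = 3284, so 1 <= a <= 33; b must have the parity of D, and c = (b^2 - D)/(4a) must be an integer >= a.
Enumerate a = 1..33, b in [-a, a]:
  a=1: (1, 0, 821)  [1]
  a=2: (2, 2, 411)  [1]
  a=3: (3, -2, 274), (3, 2, 274)  [2]
  a=4: none
  a=5: (5, -4, 165), (5, 4, 165)  [2]
  a=6: (6, -2, 137), (6, 2, 137)  [2]
  a=7..8: none
  a=9: (9, -8, 93), (9, 8, 93)  [2]
  a=10: (10, -6, 83), (10, 6, 83)  [2]
  a=11: (11, -4, 75), (11, 4, 75)  [2]
  a=12..14: none
  a=15: (15, -14, 58), (15, -4, 55), (15, 4, 55), (15, 14, 58)  [4]
  a=16..17: none
  a=18: (18, -10, 47), (18, 10, 47)  [2]
  a=19..21: none
  a=22: (22, -18, 41), (22, 18, 41)  [2]
  a=23..24: none
  a=25: (25, -4, 33), (25, 4, 33)  [2]
  a=26: none
  a=27: (27, -8, 31), (27, 8, 31)  [2]
  a=28: none
  a=29: (29, -14, 30), (29, 14, 30)  [2]
  a=30: (30, -26, 33), (30, 26, 33)  [2]
  a=31..33: none
Total reduced forms: 1 + 1 + 2 + 2 + 2 + 2 + 2 + 2 + 4 + 2 + 2 + 2 + 2 + 2 + 2 = 30
h = 30

30


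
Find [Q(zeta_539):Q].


The degree equals Euler's totient phi(539).
539 = 7^2 * 11
phi(539) = 420

420


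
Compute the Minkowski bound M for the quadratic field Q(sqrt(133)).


d = 133, d mod 4 = 1, so disc(K) = d = 133; |disc(K)| = 133
Real quadratic field, so n = 2, s = r2 = 0, r1 = 2
M = (n!/n^n) * (4/pi)^s * sqrt(|disc(K)|) = (2!/2^2) * (4/pi)^0 * sqrt(133)
= 0.5 * 1.000000 * 11.532563
= 5.7663

5.7663


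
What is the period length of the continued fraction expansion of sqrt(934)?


Run the CF algorithm for sqrt(934).
a_0 = floor(sqrt(934)) = 30; set m_0=0, q_0=1.
Recurrence: m' = q*a - m,  q' = (d - m'^2)/q,  a' = floor((a_0 + m')/q').
  step 1: m=30, q=34, a=1
  step 2: m=4, q=27, a=1
  step 3: m=23, q=15, a=3
  step 4: m=22, q=30, a=1
  step 5: m=8, q=29, a=1
  step 6: m=21, q=17, a=3
  step 7: m=30, q=2, a=30
  step 8: m=30, q=17, a=3
  step 9: m=21, q=29, a=1
  step 10: m=8, q=30, a=1
  step 11: m=22, q=15, a=3
  step 12: m=23, q=27, a=1
  step 13: m=4, q=34, a=1
  step 14: m=30, q=1, a=60
a_14 = 2*a_0 = 60, so the period closes here.
sqrt(934) = [30; 1, 1, 3, 1, 1, 3, 30, 3, 1, 1, 3, 1, 1, 60]
Period length = 14

14


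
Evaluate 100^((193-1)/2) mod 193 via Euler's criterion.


p = 193 is prime and the exponent is (p-1)/2 = 96, so by Euler's criterion 100^96 = (100/193) = +1 or -1 mod 193.
Compute by square-and-multiply:
  96 = 64 + 32 (binary 1100000)
  Repeated squaring mod 193: 100^1 = 100, 100^2 = 157, 100^4 = 138, 100^8 = 130, 100^16 = 109, 100^32 = 108, 100^64 = 84
  100^96 = 100^64 * 100^32 = 84 * 108 mod 193
    84 * 108 = 9072 = 1 mod 193
  100^96 = 1 mod 193
Result 1: 100 is a quadratic residue mod 193.
100^96 mod 193 = 1

1


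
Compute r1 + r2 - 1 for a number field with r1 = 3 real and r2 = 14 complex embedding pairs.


By Dirichlet's unit theorem:
rank = r1 + r2 - 1
= 3 + 14 - 1
= 16

16


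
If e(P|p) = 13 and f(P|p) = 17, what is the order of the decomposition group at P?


|D_P| = e * f
= 13 * 17
= 221

221


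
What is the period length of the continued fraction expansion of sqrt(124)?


Run the CF algorithm for sqrt(124).
a_0 = floor(sqrt(124)) = 11; set m_0=0, q_0=1.
Recurrence: m' = q*a - m,  q' = (d - m'^2)/q,  a' = floor((a_0 + m')/q').
  step 1: m=11, q=3, a=7
  step 2: m=10, q=8, a=2
  step 3: m=6, q=11, a=1
  step 4: m=5, q=9, a=1
  step 5: m=4, q=12, a=1
  step 6: m=8, q=5, a=3
  step 7: m=7, q=15, a=1
  step 8: m=8, q=4, a=4
  step 9: m=8, q=15, a=1
  step 10: m=7, q=5, a=3
  step 11: m=8, q=12, a=1
  step 12: m=4, q=9, a=1
  step 13: m=5, q=11, a=1
  step 14: m=6, q=8, a=2
  step 15: m=10, q=3, a=7
  step 16: m=11, q=1, a=22
a_16 = 2*a_0 = 22, so the period closes here.
sqrt(124) = [11; 7, 2, 1, 1, 1, 3, 1, 4, 1, 3, 1, 1, 1, 2, 7, 22]
Period length = 16

16


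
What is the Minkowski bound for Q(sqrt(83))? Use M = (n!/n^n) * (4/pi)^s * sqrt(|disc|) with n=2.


d = 83, d mod 4 = 3, so disc(K) = 4d = 332; |disc(K)| = 332
Real quadratic field, so n = 2, s = r2 = 0, r1 = 2
M = (n!/n^n) * (4/pi)^s * sqrt(|disc(K)|) = (2!/2^2) * (4/pi)^0 * sqrt(332)
= 0.5 * 1.000000 * 18.220867
= 9.1104

9.1104


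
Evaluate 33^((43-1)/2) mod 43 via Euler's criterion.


p = 43 is prime and the exponent is (p-1)/2 = 21, so by Euler's criterion 33^21 = (33/43) = +1 or -1 mod 43.
Compute by square-and-multiply:
  21 = 16 + 4 + 1 (binary 10101)
  Repeated squaring mod 43: 33^1 = 33, 33^2 = 14, 33^4 = 24, 33^8 = 17, 33^16 = 31
  33^21 = 33^16 * 33^4 * 33^1 = 31 * 24 * 33 mod 43
    31 * 24 = 744 = 13 mod 43
    13 * 33 = 429 = 42 mod 43
  33^21 = 42 mod 43
Result 42 = p - 1 = -1 mod 43: 33 is a quadratic non-residue mod 43. As a residue in [0, p-1] the value is 42.
33^21 mod 43 = 42

42


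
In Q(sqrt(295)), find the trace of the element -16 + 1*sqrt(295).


Tr(a + b*sqrt(d)) = (a + b*sqrt(d)) + (a - b*sqrt(d)) = 2a
= 2 * (-16)
= -32

-32


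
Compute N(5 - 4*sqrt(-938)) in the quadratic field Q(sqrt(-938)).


N(a + b*sqrt(d)) = a^2 - d*b^2
= (5)^2 - (-938)*(-4)^2
= 25 + 15008
= 15033

15033


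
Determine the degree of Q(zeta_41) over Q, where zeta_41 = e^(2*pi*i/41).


The degree equals Euler's totient phi(41).
41 = 41
phi(41) = 40

40


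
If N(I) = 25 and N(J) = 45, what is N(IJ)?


N(IJ) = N(I) * N(J)
= 25 * 45
= 1125

1125


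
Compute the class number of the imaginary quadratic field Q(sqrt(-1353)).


K = Q(sqrt(-1353)). d mod 4 = 3, so D = disc(K) = 4d = -5412
h(K) equals the number of primitive reduced positive-definite forms (a, b, c) = a*x^2 + b*x*y + c*y^2 with b^2 - 4ac = D,
where reduced means |b| <= a <= c, with b >= 0 whenever |b| = a or a = c, and primitive means gcd(a, b, c) = 1.
Reduced forces 3a^2 <= |D| = 5412, so 1 <= a <= 42; b must have the parity of D, and c = (b^2 - D)/(4a) must be an integer >= a.
Enumerate a = 1..42, b in [-a, a]:
  a=1: (1, 0, 1353)  [1]
  a=2: (2, 2, 677)  [1]
  a=3: (3, 0, 451)  [1]
  a=4..5: none
  a=6: (6, 6, 227)  [1]
  a=7..10: none
  a=11: (11, 0, 123)  [1]
  a=12: none
  a=13: (13, -10, 106), (13, 10, 106)  [2]
  a=14..21: none
  a=22: (22, 22, 67)  [1]
  a=23: (23, -4, 59), (23, 4, 59)  [2]
  a=24..25: none
  a=26: (26, -10, 53), (26, 10, 53)  [2]
  a=27..32: none
  a=33: (33, 0, 41)  [1]
  a=34..36: none
  a=37: (37, 8, 37)  [1]
  a=38: none
  a=39: (39, -36, 43), (39, 36, 43)  [2]
  a=40..42: none
Total reduced forms: 1 + 1 + 1 + 1 + 1 + 2 + 1 + 2 + 2 + 1 + 1 + 2 = 16
h = 16

16


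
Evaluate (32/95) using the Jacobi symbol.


Compute (32/95) via quadratic reciprocity:
  pull out 2: (2/95) = +1  (since 95 mod 8 = 7)
  pull out 2: (2/95) = +1  (since 95 mod 8 = 7)
  pull out 2: (2/95) = +1  (since 95 mod 8 = 7)
  pull out 2: (2/95) = +1  (since 95 mod 8 = 7)
  pull out 2: (2/95) = +1  (since 95 mod 8 = 7)
  (1/95) = 1
Product of signs = 1

1


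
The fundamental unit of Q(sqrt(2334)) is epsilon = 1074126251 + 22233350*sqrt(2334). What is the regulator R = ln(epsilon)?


epsilon = 1074126251 + 22233350*sqrt(2334)
= 2.1483e+09
R = ln(2.1483e+09)
= 21.4879

21.4879


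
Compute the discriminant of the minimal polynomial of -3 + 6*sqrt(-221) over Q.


The element -3 + 6*sqrt(-221) has minimal polynomial:
x^2 + 6*x + 7965
Discriminant = (6)^2 - 4*(7965)
= 36 - 31860
= -31824

-31824


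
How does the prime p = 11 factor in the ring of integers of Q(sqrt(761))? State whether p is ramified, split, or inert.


K = Q(sqrt(761)). Since d mod 4 = 1, disc(K) = 761.
Check p | disc: 761 mod 11 = 2.
p does not divide disc. Compute Legendre symbol (d/p):
2^((11-1)/2) mod 11 = -1
(d/p) = -1, so p is inert: (p) stays prime with e=1, f=2, g=1.
Therefore p is inert.

inert


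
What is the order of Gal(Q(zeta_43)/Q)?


|Gal(Q(zeta_43)/Q)| = phi(43)
= 42

42


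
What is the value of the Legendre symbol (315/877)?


p = 877 is prime, so compute (315/877) with the reciprocity algorithm (Jacobi-symbol steps: pull out 2s via (2/n), flip via reciprocity, reduce):
  reciprocity: (315/877) -> +(877/315)
  reduce: (247/315)
  reciprocity: (247/315) -> -(315/247)
  reduce: (68/247)
  pull out 2: (2/247) = +1  (since 247 mod 8 = 7)
  pull out 2: (2/247) = +1  (since 247 mod 8 = 7)
  reciprocity: (17/247) -> +(247/17)
  reduce: (9/17)
  reciprocity: (9/17) -> +(17/9)
  reduce: (8/9)
  pull out 2: (2/9) = +1  (since 9 mod 8 = 1)
  pull out 2: (2/9) = +1  (since 9 mod 8 = 1)
  pull out 2: (2/9) = +1  (since 9 mod 8 = 1)
  (1/9) = 1
Product of signs = -1
(315/877) = -1

-1


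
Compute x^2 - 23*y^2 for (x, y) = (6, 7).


x^2 - d*y^2
= 6^2 - 23*7^2
= 36 - 1127
= -1091

-1091


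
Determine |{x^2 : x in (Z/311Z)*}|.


For prime p, the number of non-zero quadratic residues is (p-1)/2.
= (311-1)/2
= 155

155


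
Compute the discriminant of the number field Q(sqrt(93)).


For K = Q(sqrt(d)) with d squarefree: disc(K) = d if d = 1 mod 4, and disc(K) = 4d if d = 2 or 3 mod 4.
Here d = 93, and d mod 4 = 1.
d = 1 mod 4 (O_K = Z[(1+sqrt(d))/2]), so disc(K) = d = 93

93


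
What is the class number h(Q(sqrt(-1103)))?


K = Q(sqrt(-1103)). d mod 4 = 1, so D = disc(K) = d = -1103
h(K) equals the number of primitive reduced positive-definite forms (a, b, c) = a*x^2 + b*x*y + c*y^2 with b^2 - 4ac = D,
where reduced means |b| <= a <= c, with b >= 0 whenever |b| = a or a = c, and primitive means gcd(a, b, c) = 1.
Reduced forces 3a^2 <= |D| = 1103, so 1 <= a <= 19; b must have the parity of D, and c = (b^2 - D)/(4a) must be an integer >= a.
Enumerate a = 1..19, b in [-a, a]:
  a=1: (1, 1, 276)  [1]
  a=2: (2, -1, 138), (2, 1, 138)  [2]
  a=3: (3, -1, 92), (3, 1, 92)  [2]
  a=4: (4, -1, 69), (4, 1, 69)  [2]
  a=5: none
  a=6: (6, -5, 47), (6, -1, 46), (6, 1, 46), (6, 5, 47)  [4]
  a=7: none
  a=8: (8, -7, 36), (8, 7, 36)  [2]
  a=9: (9, -7, 32), (9, 7, 32)  [2]
  a=10..11: none
  a=12: (12, -7, 24), (12, -1, 23), (12, 1, 23), (12, 7, 24)  [4]
  a=13..15: none
  a=16: (16, -7, 18), (16, 7, 18)  [2]
  a=17: (17, -11, 18), (17, 11, 18)  [2]
  a=18..19: none
Total reduced forms: 1 + 2 + 2 + 2 + 4 + 2 + 2 + 4 + 2 + 2 = 23
h = 23

23


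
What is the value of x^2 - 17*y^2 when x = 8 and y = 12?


x^2 - d*y^2
= 8^2 - 17*12^2
= 64 - 2448
= -2384

-2384


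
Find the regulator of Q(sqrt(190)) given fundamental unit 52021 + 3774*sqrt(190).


epsilon = 52021 + 3774*sqrt(190)
= 104042.0000
R = ln(104042.0000)
= 11.5525

11.5525


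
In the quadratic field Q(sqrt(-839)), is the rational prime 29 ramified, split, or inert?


K = Q(sqrt(-839)). Since d mod 4 = 1, disc(K) = -839.
Check p | disc: -839 mod 29 = 2.
p does not divide disc. Compute Legendre symbol (d/p):
2^((29-1)/2) mod 29 = -1
(d/p) = -1, so p is inert: (p) stays prime with e=1, f=2, g=1.
Therefore p is inert.

inert


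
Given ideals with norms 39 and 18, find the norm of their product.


N(IJ) = N(I) * N(J)
= 39 * 18
= 702

702


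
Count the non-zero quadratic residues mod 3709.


For prime p, the number of non-zero quadratic residues is (p-1)/2.
= (3709-1)/2
= 1854

1854


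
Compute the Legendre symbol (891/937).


p = 937 is prime, so compute (891/937) with the reciprocity algorithm (Jacobi-symbol steps: pull out 2s via (2/n), flip via reciprocity, reduce):
  reciprocity: (891/937) -> +(937/891)
  reduce: (46/891)
  pull out 2: (2/891) = -1  (since 891 mod 8 = 3)
  reciprocity: (23/891) -> -(891/23)
  reduce: (17/23)
  reciprocity: (17/23) -> +(23/17)
  reduce: (6/17)
  pull out 2: (2/17) = +1  (since 17 mod 8 = 1)
  reciprocity: (3/17) -> +(17/3)
  reduce: (2/3)
  pull out 2: (2/3) = -1  (since 3 mod 8 = 3)
  (1/3) = 1
Product of signs = -1
(891/937) = -1

-1


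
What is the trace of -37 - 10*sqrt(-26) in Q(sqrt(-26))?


Tr(a + b*sqrt(d)) = (a + b*sqrt(d)) + (a - b*sqrt(d)) = 2a
= 2 * (-37)
= -74

-74


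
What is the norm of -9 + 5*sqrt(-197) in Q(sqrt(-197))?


N(a + b*sqrt(d)) = a^2 - d*b^2
= (-9)^2 - (-197)*(5)^2
= 81 + 4925
= 5006

5006


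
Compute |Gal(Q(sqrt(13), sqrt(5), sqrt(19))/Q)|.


The 3 square roots of distinct primes are multiplicatively independent over Q,
so [K:Q] = 2^3 and Gal(K/Q) is isomorphic to (Z/2Z)^3.
|Gal| = 2^3 = 8

8


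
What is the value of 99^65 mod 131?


p = 131 is prime and the exponent is (p-1)/2 = 65, so by Euler's criterion 99^65 = (99/131) = +1 or -1 mod 131.
Compute by square-and-multiply:
  65 = 64 + 1 (binary 1000001)
  Repeated squaring mod 131: 99^1 = 99, 99^2 = 107, 99^4 = 52, 99^8 = 84, 99^16 = 113, 99^32 = 62, 99^64 = 45
  99^65 = 99^64 * 99^1 = 45 * 99 mod 131
    45 * 99 = 4455 = 1 mod 131
  99^65 = 1 mod 131
Result 1: 99 is a quadratic residue mod 131.
99^65 mod 131 = 1

1


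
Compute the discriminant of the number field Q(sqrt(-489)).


For K = Q(sqrt(d)) with d squarefree: disc(K) = d if d = 1 mod 4, and disc(K) = 4d if d = 2 or 3 mod 4.
Here d = -489, and d mod 4 = 3.
d = 3 mod 4, not 1 (O_K = Z[sqrt(d)]), so disc(K) = 4d = 4 * (-489) = -1956

-1956


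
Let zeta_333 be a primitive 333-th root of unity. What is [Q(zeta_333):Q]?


The degree equals Euler's totient phi(333).
333 = 3^2 * 37
phi(333) = 216

216


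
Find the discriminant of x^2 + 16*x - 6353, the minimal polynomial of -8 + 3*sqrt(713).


The element -8 + 3*sqrt(713) has minimal polynomial:
x^2 + 16*x - 6353
Discriminant = (16)^2 - 4*(-6353)
= 256 + 25412
= 25668

25668


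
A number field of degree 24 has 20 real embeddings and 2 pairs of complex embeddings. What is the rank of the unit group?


By Dirichlet's unit theorem:
rank = r1 + r2 - 1
= 20 + 2 - 1
= 21

21


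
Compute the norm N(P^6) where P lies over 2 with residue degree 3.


N(P^a) = p^(a*f)
= 2^(6*3)
= 2^18
= 262144

262144


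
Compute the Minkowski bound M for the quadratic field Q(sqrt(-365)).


d = -365, d mod 4 = 3, so disc(K) = 4d = -1460; |disc(K)| = 1460
Imaginary quadratic field, so n = 2, s = r2 = 1, r1 = 0
M = (n!/n^n) * (4/pi)^s * sqrt(|disc(K)|) = (2!/2^2) * (4/pi)^1 * sqrt(1460)
= 0.5 * 1.273240 * 38.209946
= 24.3252

24.3252


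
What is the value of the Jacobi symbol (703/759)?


Compute (703/759) via quadratic reciprocity:
  reciprocity: (703/759) -> -(759/703)
  reduce: (56/703)
  pull out 2: (2/703) = +1  (since 703 mod 8 = 7)
  pull out 2: (2/703) = +1  (since 703 mod 8 = 7)
  pull out 2: (2/703) = +1  (since 703 mod 8 = 7)
  reciprocity: (7/703) -> -(703/7)
  reduce: (3/7)
  reciprocity: (3/7) -> -(7/3)
  reduce: (1/3)
  (1/3) = 1
Product of signs = -1

-1


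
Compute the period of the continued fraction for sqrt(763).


Run the CF algorithm for sqrt(763).
a_0 = floor(sqrt(763)) = 27; set m_0=0, q_0=1.
Recurrence: m' = q*a - m,  q' = (d - m'^2)/q,  a' = floor((a_0 + m')/q').
  step 1: m=27, q=34, a=1
  step 2: m=7, q=21, a=1
  step 3: m=14, q=27, a=1
  step 4: m=13, q=22, a=1
  step 5: m=9, q=31, a=1
  step 6: m=22, q=9, a=5
  step 7: m=23, q=26, a=1
  step 8: m=3, q=29, a=1
  step 9: m=26, q=3, a=17
  step 10: m=25, q=46, a=1
  step 11: m=21, q=7, a=6
  step 12: m=21, q=46, a=1
  step 13: m=25, q=3, a=17
  step 14: m=26, q=29, a=1
  step 15: m=3, q=26, a=1
  step 16: m=23, q=9, a=5
  step 17: m=22, q=31, a=1
  step 18: m=9, q=22, a=1
  step 19: m=13, q=27, a=1
  step 20: m=14, q=21, a=1
  step 21: m=7, q=34, a=1
  step 22: m=27, q=1, a=54
a_22 = 2*a_0 = 54, so the period closes here.
sqrt(763) = [27; 1, 1, 1, 1, 1, 5, 1, 1, 17, 1, 6, 1, 17, 1, 1, 5, 1, 1, 1, 1, 1, 54]
Period length = 22

22


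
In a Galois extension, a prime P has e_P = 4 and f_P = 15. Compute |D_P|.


|D_P| = e * f
= 4 * 15
= 60

60


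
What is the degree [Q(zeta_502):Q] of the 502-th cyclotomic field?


The degree equals Euler's totient phi(502).
502 = 2 * 251
phi(502) = 250

250


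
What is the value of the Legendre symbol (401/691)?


p = 691 is prime, so compute (401/691) with the reciprocity algorithm (Jacobi-symbol steps: pull out 2s via (2/n), flip via reciprocity, reduce):
  reciprocity: (401/691) -> +(691/401)
  reduce: (290/401)
  pull out 2: (2/401) = +1  (since 401 mod 8 = 1)
  reciprocity: (145/401) -> +(401/145)
  reduce: (111/145)
  reciprocity: (111/145) -> +(145/111)
  reduce: (34/111)
  pull out 2: (2/111) = +1  (since 111 mod 8 = 7)
  reciprocity: (17/111) -> +(111/17)
  reduce: (9/17)
  reciprocity: (9/17) -> +(17/9)
  reduce: (8/9)
  pull out 2: (2/9) = +1  (since 9 mod 8 = 1)
  pull out 2: (2/9) = +1  (since 9 mod 8 = 1)
  pull out 2: (2/9) = +1  (since 9 mod 8 = 1)
  (1/9) = 1
Product of signs = 1
(401/691) = 1

1


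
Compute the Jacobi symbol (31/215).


Compute (31/215) via quadratic reciprocity:
  reciprocity: (31/215) -> -(215/31)
  reduce: (29/31)
  reciprocity: (29/31) -> +(31/29)
  reduce: (2/29)
  pull out 2: (2/29) = -1  (since 29 mod 8 = 5)
  (1/29) = 1
Product of signs = 1

1


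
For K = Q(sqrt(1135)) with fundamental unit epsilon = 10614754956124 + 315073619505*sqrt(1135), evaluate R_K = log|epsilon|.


epsilon = 10614754956124 + 315073619505*sqrt(1135)
= 2.1230e+13
R = ln(2.1230e+13)
= 30.6864

30.6864


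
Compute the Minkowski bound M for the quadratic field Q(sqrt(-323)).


d = -323, d mod 4 = 1, so disc(K) = d = -323; |disc(K)| = 323
Imaginary quadratic field, so n = 2, s = r2 = 1, r1 = 0
M = (n!/n^n) * (4/pi)^s * sqrt(|disc(K)|) = (2!/2^2) * (4/pi)^1 * sqrt(323)
= 0.5 * 1.273240 * 17.972201
= 11.4415

11.4415


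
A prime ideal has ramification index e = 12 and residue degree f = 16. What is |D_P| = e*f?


|D_P| = e * f
= 12 * 16
= 192

192


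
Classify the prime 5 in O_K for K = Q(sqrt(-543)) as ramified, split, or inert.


K = Q(sqrt(-543)). Since d mod 4 = 1, disc(K) = -543.
Check p | disc: -543 mod 5 = 2.
p does not divide disc. Compute Legendre symbol (d/p):
2^((5-1)/2) mod 5 = -1
(d/p) = -1, so p is inert: (p) stays prime with e=1, f=2, g=1.
Therefore p is inert.

inert


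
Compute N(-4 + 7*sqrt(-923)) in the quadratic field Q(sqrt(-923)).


N(a + b*sqrt(d)) = a^2 - d*b^2
= (-4)^2 - (-923)*(7)^2
= 16 + 45227
= 45243

45243


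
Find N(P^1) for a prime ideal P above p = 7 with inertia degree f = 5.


N(P^a) = p^(a*f)
= 7^(1*5)
= 7^5
= 16807

16807


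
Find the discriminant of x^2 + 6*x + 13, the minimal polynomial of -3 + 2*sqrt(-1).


The element -3 + 2*sqrt(-1) has minimal polynomial:
x^2 + 6*x + 13
Discriminant = (6)^2 - 4*(13)
= 36 - 52
= -16

-16


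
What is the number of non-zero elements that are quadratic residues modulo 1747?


For prime p, the number of non-zero quadratic residues is (p-1)/2.
= (1747-1)/2
= 873

873


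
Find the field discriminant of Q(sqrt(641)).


For K = Q(sqrt(d)) with d squarefree: disc(K) = d if d = 1 mod 4, and disc(K) = 4d if d = 2 or 3 mod 4.
Here d = 641, and d mod 4 = 1.
d = 1 mod 4 (O_K = Z[(1+sqrt(d))/2]), so disc(K) = d = 641

641


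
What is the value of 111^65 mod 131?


p = 131 is prime and the exponent is (p-1)/2 = 65, so by Euler's criterion 111^65 = (111/131) = +1 or -1 mod 131.
Compute by square-and-multiply:
  65 = 64 + 1 (binary 1000001)
  Repeated squaring mod 131: 111^1 = 111, 111^2 = 7, 111^4 = 49, 111^8 = 43, 111^16 = 15, 111^32 = 94, 111^64 = 59
  111^65 = 111^64 * 111^1 = 59 * 111 mod 131
    59 * 111 = 6549 = 130 mod 131
  111^65 = 130 mod 131
Result 130 = p - 1 = -1 mod 131: 111 is a quadratic non-residue mod 131. As a residue in [0, p-1] the value is 130.
111^65 mod 131 = 130

130


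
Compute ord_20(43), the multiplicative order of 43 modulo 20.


We want ord_20(43), the smallest k >= 1 with 43^k = 1 mod 20.
n = 20 = 2^2 * 5, phi(20) = 8; the order divides phi(n).
Divisors of 8: 1, 2, 4, 8
Repeated squaring mod 20: 43^1 = 3, 43^2 = 9, 43^4 = 1, 43^8 = 1
Test divisors in increasing order:
  k=1: 43^1 = 3 mod 20
  k=2: 43^2 = 9 mod 20
  k=4: 43^4 = 1 mod 20  <- first divisor giving 1
Order = 4

4


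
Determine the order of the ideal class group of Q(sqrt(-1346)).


K = Q(sqrt(-1346)). d mod 4 = 2, so D = disc(K) = 4d = -5384
h(K) equals the number of primitive reduced positive-definite forms (a, b, c) = a*x^2 + b*x*y + c*y^2 with b^2 - 4ac = D,
where reduced means |b| <= a <= c, with b >= 0 whenever |b| = a or a = c, and primitive means gcd(a, b, c) = 1.
Reduced forces 3a^2 <= |D| = 5384, so 1 <= a <= 42; b must have the parity of D, and c = (b^2 - D)/(4a) must be an integer >= a.
Enumerate a = 1..42, b in [-a, a]:
  a=1: (1, 0, 1346)  [1]
  a=2: (2, 0, 673)  [1]
  a=3: (3, -2, 449), (3, 2, 449)  [2]
  a=4: none
  a=5: (5, -4, 270), (5, 4, 270)  [2]
  a=6: (6, -4, 225), (6, 4, 225)  [2]
  a=7..8: none
  a=9: (9, -4, 150), (9, 4, 150)  [2]
  a=10: (10, -4, 135), (10, 4, 135)  [2]
  a=11..14: none
  a=15: (15, -14, 93), (15, -4, 90), (15, 4, 90), (15, 14, 93)  [4]
  a=16..17: none
  a=18: (18, -4, 75), (18, 4, 75)  [2]
  a=19..24: none
  a=25: (25, -4, 54), (25, 4, 54)  [2]
  a=26: none
  a=27: (27, -4, 50), (27, 4, 50)  [2]
  a=28..29: none
  a=30: (30, -16, 47), (30, -4, 45), (30, 4, 45), (30, 16, 47)  [4]
  a=31: (31, -14, 45), (31, 14, 45)  [2]
  a=32..42: none
Total reduced forms: 1 + 1 + 2 + 2 + 2 + 2 + 2 + 4 + 2 + 2 + 2 + 4 + 2 = 28
h = 28

28


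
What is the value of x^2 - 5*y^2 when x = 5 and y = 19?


x^2 - d*y^2
= 5^2 - 5*19^2
= 25 - 1805
= -1780

-1780


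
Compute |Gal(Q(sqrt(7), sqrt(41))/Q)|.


The 2 square roots of distinct primes are multiplicatively independent over Q,
so [K:Q] = 2^2 and Gal(K/Q) is isomorphic to (Z/2Z)^2.
|Gal| = 2^2 = 4

4


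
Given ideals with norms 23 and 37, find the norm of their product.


N(IJ) = N(I) * N(J)
= 23 * 37
= 851

851


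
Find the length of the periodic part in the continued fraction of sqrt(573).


Run the CF algorithm for sqrt(573).
a_0 = floor(sqrt(573)) = 23; set m_0=0, q_0=1.
Recurrence: m' = q*a - m,  q' = (d - m'^2)/q,  a' = floor((a_0 + m')/q').
  step 1: m=23, q=44, a=1
  step 2: m=21, q=3, a=14
  step 3: m=21, q=44, a=1
  step 4: m=23, q=1, a=46
a_4 = 2*a_0 = 46, so the period closes here.
sqrt(573) = [23; 1, 14, 1, 46]
Period length = 4

4


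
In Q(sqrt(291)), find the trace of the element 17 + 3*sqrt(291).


Tr(a + b*sqrt(d)) = (a + b*sqrt(d)) + (a - b*sqrt(d)) = 2a
= 2 * (17)
= 34

34


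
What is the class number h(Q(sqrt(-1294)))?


K = Q(sqrt(-1294)). d mod 4 = 2, so D = disc(K) = 4d = -5176
h(K) equals the number of primitive reduced positive-definite forms (a, b, c) = a*x^2 + b*x*y + c*y^2 with b^2 - 4ac = D,
where reduced means |b| <= a <= c, with b >= 0 whenever |b| = a or a = c, and primitive means gcd(a, b, c) = 1.
Reduced forces 3a^2 <= |D| = 5176, so 1 <= a <= 41; b must have the parity of D, and c = (b^2 - D)/(4a) must be an integer >= a.
Enumerate a = 1..41, b in [-a, a]:
  a=1: (1, 0, 1294)  [1]
  a=2: (2, 0, 647)  [1]
  a=3..4: none
  a=5: (5, -2, 259), (5, 2, 259)  [2]
  a=6: none
  a=7: (7, -2, 185), (7, 2, 185)  [2]
  a=8..9: none
  a=10: (10, -8, 131), (10, 8, 131)  [2]
  a=11: (11, -4, 118), (11, 4, 118)  [2]
  a=12..13: none
  a=14: (14, -12, 95), (14, 12, 95)  [2]
  a=15..16: none
  a=17: (17, -14, 79), (17, 14, 79)  [2]
  a=18: none
  a=19: (19, -12, 70), (19, 12, 70)  [2]
  a=20..21: none
  a=22: (22, -4, 59), (22, 4, 59)  [2]
  a=23..24: none
  a=25: (25, -18, 55), (25, 18, 55)  [2]
  a=26..30: none
  a=31: (31, -30, 49), (31, 30, 49)  [2]
  a=32..33: none
  a=34: (34, -20, 41), (34, 20, 41)  [2]
  a=35: (35, -12, 38), (35, -2, 37), (35, 2, 37), (35, 12, 38)  [4]
  a=36..41: none
Total reduced forms: 1 + 1 + 2 + 2 + 2 + 2 + 2 + 2 + 2 + 2 + 2 + 2 + 2 + 4 = 28
h = 28

28


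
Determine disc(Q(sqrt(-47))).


For K = Q(sqrt(d)) with d squarefree: disc(K) = d if d = 1 mod 4, and disc(K) = 4d if d = 2 or 3 mod 4.
Here d = -47, and d mod 4 = 1.
d = 1 mod 4 (O_K = Z[(1+sqrt(d))/2]), so disc(K) = d = -47

-47


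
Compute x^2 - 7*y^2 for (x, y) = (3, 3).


x^2 - d*y^2
= 3^2 - 7*3^2
= 9 - 63
= -54

-54


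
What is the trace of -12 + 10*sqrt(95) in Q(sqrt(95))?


Tr(a + b*sqrt(d)) = (a + b*sqrt(d)) + (a - b*sqrt(d)) = 2a
= 2 * (-12)
= -24

-24


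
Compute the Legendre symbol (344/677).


p = 677 is prime, so compute (344/677) with the reciprocity algorithm (Jacobi-symbol steps: pull out 2s via (2/n), flip via reciprocity, reduce):
  pull out 2: (2/677) = -1  (since 677 mod 8 = 5)
  pull out 2: (2/677) = -1  (since 677 mod 8 = 5)
  pull out 2: (2/677) = -1  (since 677 mod 8 = 5)
  reciprocity: (43/677) -> +(677/43)
  reduce: (32/43)
  pull out 2: (2/43) = -1  (since 43 mod 8 = 3)
  pull out 2: (2/43) = -1  (since 43 mod 8 = 3)
  pull out 2: (2/43) = -1  (since 43 mod 8 = 3)
  pull out 2: (2/43) = -1  (since 43 mod 8 = 3)
  pull out 2: (2/43) = -1  (since 43 mod 8 = 3)
  (1/43) = 1
Product of signs = 1
(344/677) = 1

1


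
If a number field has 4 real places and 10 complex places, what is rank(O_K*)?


By Dirichlet's unit theorem:
rank = r1 + r2 - 1
= 4 + 10 - 1
= 13

13


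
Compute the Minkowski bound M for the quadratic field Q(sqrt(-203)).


d = -203, d mod 4 = 1, so disc(K) = d = -203; |disc(K)| = 203
Imaginary quadratic field, so n = 2, s = r2 = 1, r1 = 0
M = (n!/n^n) * (4/pi)^s * sqrt(|disc(K)|) = (2!/2^2) * (4/pi)^1 * sqrt(203)
= 0.5 * 1.273240 * 14.247807
= 9.0704

9.0704


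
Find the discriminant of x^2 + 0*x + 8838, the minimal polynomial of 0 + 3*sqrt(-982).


The element 0 + 3*sqrt(-982) has minimal polynomial:
x^2 + 0*x + 8838
Discriminant = (0)^2 - 4*(8838)
= 0 - 35352
= -35352

-35352


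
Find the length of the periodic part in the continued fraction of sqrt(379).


Run the CF algorithm for sqrt(379).
a_0 = floor(sqrt(379)) = 19; set m_0=0, q_0=1.
Recurrence: m' = q*a - m,  q' = (d - m'^2)/q,  a' = floor((a_0 + m')/q').
  step 1: m=19, q=18, a=2
  step 2: m=17, q=5, a=7
  step 3: m=18, q=11, a=3
  step 4: m=15, q=14, a=2
  step 5: m=13, q=15, a=2
  step 6: m=17, q=6, a=6
  step 7: m=19, q=3, a=12
  step 8: m=17, q=30, a=1
  step 9: m=13, q=7, a=4
  step 10: m=15, q=22, a=1
  step 11: m=7, q=15, a=1
  step 12: m=8, q=21, a=1
  step 13: m=13, q=10, a=3
  step 14: m=17, q=9, a=4
  step 15: m=19, q=2, a=19
  step 16: m=19, q=9, a=4
  step 17: m=17, q=10, a=3
  step 18: m=13, q=21, a=1
  step 19: m=8, q=15, a=1
  step 20: m=7, q=22, a=1
  step 21: m=15, q=7, a=4
  step 22: m=13, q=30, a=1
  step 23: m=17, q=3, a=12
  step 24: m=19, q=6, a=6
  step 25: m=17, q=15, a=2
  step 26: m=13, q=14, a=2
  step 27: m=15, q=11, a=3
  step 28: m=18, q=5, a=7
  step 29: m=17, q=18, a=2
  step 30: m=19, q=1, a=38
a_30 = 2*a_0 = 38, so the period closes here.
sqrt(379) = [19; 2, 7, 3, 2, 2, 6, 12, 1, 4, 1, 1, 1, 3, 4, 19, 4, 3, 1, 1, 1, 4, 1, 12, 6, 2, 2, 3, 7, 2, 38]
Period length = 30

30


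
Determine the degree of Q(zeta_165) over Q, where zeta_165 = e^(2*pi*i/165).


The degree equals Euler's totient phi(165).
165 = 3 * 5 * 11
phi(165) = 80

80


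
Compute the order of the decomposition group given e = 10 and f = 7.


|D_P| = e * f
= 10 * 7
= 70

70


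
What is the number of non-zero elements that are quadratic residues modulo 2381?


For prime p, the number of non-zero quadratic residues is (p-1)/2.
= (2381-1)/2
= 1190

1190


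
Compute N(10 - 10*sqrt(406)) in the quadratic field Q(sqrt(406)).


N(a + b*sqrt(d)) = a^2 - d*b^2
= (10)^2 - (406)*(-10)^2
= 100 - 40600
= -40500

-40500


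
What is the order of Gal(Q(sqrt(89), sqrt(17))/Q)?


The 2 square roots of distinct primes are multiplicatively independent over Q,
so [K:Q] = 2^2 and Gal(K/Q) is isomorphic to (Z/2Z)^2.
|Gal| = 2^2 = 4

4


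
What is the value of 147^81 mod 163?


p = 163 is prime and the exponent is (p-1)/2 = 81, so by Euler's criterion 147^81 = (147/163) = +1 or -1 mod 163.
Compute by square-and-multiply:
  81 = 64 + 16 + 1 (binary 1010001)
  Repeated squaring mod 163: 147^1 = 147, 147^2 = 93, 147^4 = 10, 147^8 = 100, 147^16 = 57, 147^32 = 152, 147^64 = 121
  147^81 = 147^64 * 147^16 * 147^1 = 121 * 57 * 147 mod 163
    121 * 57 = 6897 = 51 mod 163
    51 * 147 = 7497 = 162 mod 163
  147^81 = 162 mod 163
Result 162 = p - 1 = -1 mod 163: 147 is a quadratic non-residue mod 163. As a residue in [0, p-1] the value is 162.
147^81 mod 163 = 162

162


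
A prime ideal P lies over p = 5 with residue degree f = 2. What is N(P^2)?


N(P^a) = p^(a*f)
= 5^(2*2)
= 5^4
= 625

625


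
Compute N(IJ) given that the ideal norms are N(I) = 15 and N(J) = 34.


N(IJ) = N(I) * N(J)
= 15 * 34
= 510

510


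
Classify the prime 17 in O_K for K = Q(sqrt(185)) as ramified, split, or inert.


K = Q(sqrt(185)). Since d mod 4 = 1, disc(K) = 185.
Check p | disc: 185 mod 17 = 15.
p does not divide disc. Compute Legendre symbol (d/p):
15^((17-1)/2) mod 17 = 1
(d/p) = 1, so p splits: (p) = P*P' with e=1, f=1, g=2.
Therefore p is split.

split


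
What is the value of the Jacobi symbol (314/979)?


Compute (314/979) via quadratic reciprocity:
  pull out 2: (2/979) = -1  (since 979 mod 8 = 3)
  reciprocity: (157/979) -> +(979/157)
  reduce: (37/157)
  reciprocity: (37/157) -> +(157/37)
  reduce: (9/37)
  reciprocity: (9/37) -> +(37/9)
  reduce: (1/9)
  (1/9) = 1
Product of signs = -1

-1


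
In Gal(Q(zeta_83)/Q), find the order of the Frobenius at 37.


The Frobenius at p in Gal(Q(zeta_n)/Q) = (Z/nZ)* is the class of p, so its order is ord_83(37), the smallest k >= 1 with 37^k = 1 mod 83.
n = 83 = 83, phi(83) = 82; the order divides phi(n).
Divisors of 82: 1, 2, 41, 82
Repeated squaring mod 83: 37^1 = 37, 37^2 = 41, 37^4 = 21, 37^8 = 26, 37^16 = 12, 37^32 = 61, 37^64 = 69
Test divisors in increasing order:
  k=1: 37^1 = 37 mod 83
  k=2: 37^2 = 41 mod 83
  k=41: 37^41 = 61 * 26 * 37 = 1 mod 83  <- first divisor giving 1
Order = 41

41


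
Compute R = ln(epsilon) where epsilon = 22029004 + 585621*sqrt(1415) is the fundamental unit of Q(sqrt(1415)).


epsilon = 22029004 + 585621*sqrt(1415)
= 4.4058e+07
R = ln(4.4058e+07)
= 17.6010

17.6010


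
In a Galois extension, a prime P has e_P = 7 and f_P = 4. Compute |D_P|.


|D_P| = e * f
= 7 * 4
= 28

28


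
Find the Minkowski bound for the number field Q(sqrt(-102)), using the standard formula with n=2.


d = -102, d mod 4 = 2, so disc(K) = 4d = -408; |disc(K)| = 408
Imaginary quadratic field, so n = 2, s = r2 = 1, r1 = 0
M = (n!/n^n) * (4/pi)^s * sqrt(|disc(K)|) = (2!/2^2) * (4/pi)^1 * sqrt(408)
= 0.5 * 1.273240 * 20.199010
= 12.8591

12.8591


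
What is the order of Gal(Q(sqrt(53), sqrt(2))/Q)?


The 2 square roots of distinct primes are multiplicatively independent over Q,
so [K:Q] = 2^2 and Gal(K/Q) is isomorphic to (Z/2Z)^2.
|Gal| = 2^2 = 4

4


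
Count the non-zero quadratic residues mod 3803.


For prime p, the number of non-zero quadratic residues is (p-1)/2.
= (3803-1)/2
= 1901

1901


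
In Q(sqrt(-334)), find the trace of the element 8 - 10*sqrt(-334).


Tr(a + b*sqrt(d)) = (a + b*sqrt(d)) + (a - b*sqrt(d)) = 2a
= 2 * (8)
= 16

16


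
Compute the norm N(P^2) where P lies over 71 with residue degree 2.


N(P^a) = p^(a*f)
= 71^(2*2)
= 71^4
= 25411681

25411681


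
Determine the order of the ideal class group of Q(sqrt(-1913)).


K = Q(sqrt(-1913)). d mod 4 = 3, so D = disc(K) = 4d = -7652
h(K) equals the number of primitive reduced positive-definite forms (a, b, c) = a*x^2 + b*x*y + c*y^2 with b^2 - 4ac = D,
where reduced means |b| <= a <= c, with b >= 0 whenever |b| = a or a = c, and primitive means gcd(a, b, c) = 1.
Reduced forces 3a^2 <= |D| = 7652, so 1 <= a <= 50; b must have the parity of D, and c = (b^2 - D)/(4a) must be an integer >= a.
Enumerate a = 1..50, b in [-a, a]:
  a=1: (1, 0, 1913)  [1]
  a=2: (2, 2, 957)  [1]
  a=3: (3, -2, 638), (3, 2, 638)  [2]
  a=4..5: none
  a=6: (6, -2, 319), (6, 2, 319)  [2]
  a=7..8: none
  a=9: (9, -4, 213), (9, 4, 213)  [2]
  a=10: none
  a=11: (11, -2, 174), (11, 2, 174)  [2]
  a=12..16: none
  a=17: (17, -10, 114), (17, 10, 114)  [2]
  a=18: (18, -14, 109), (18, 14, 109)  [2]
  a=19: (19, -10, 102), (19, 10, 102)  [2]
  a=20..21: none
  a=22: (22, -2, 87), (22, 2, 87)  [2]
  a=23..26: none
  a=27: (27, -4, 71), (27, 4, 71)  [2]
  a=28: none
  a=29: (29, -2, 66), (29, 2, 66)  [2]
  a=30: none
  a=31: (31, -6, 62), (31, 6, 62)  [2]
  a=32: none
  a=33: (33, -20, 61), (33, -2, 58), (33, 2, 58), (33, 20, 61)  [4]
  a=34: (34, -10, 57), (34, 10, 57)  [2]
  a=35..36: none
  a=37: (37, -28, 57), (37, 28, 57)  [2]
  a=38: (38, -10, 51), (38, 10, 51)  [2]
  a=39..46: none
  a=47: (47, -44, 51), (47, 44, 51)  [2]
  a=48..50: none
Total reduced forms: 1 + 1 + 2 + 2 + 2 + 2 + 2 + 2 + 2 + 2 + 2 + 2 + 2 + 4 + 2 + 2 + 2 + 2 = 36
h = 36

36
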